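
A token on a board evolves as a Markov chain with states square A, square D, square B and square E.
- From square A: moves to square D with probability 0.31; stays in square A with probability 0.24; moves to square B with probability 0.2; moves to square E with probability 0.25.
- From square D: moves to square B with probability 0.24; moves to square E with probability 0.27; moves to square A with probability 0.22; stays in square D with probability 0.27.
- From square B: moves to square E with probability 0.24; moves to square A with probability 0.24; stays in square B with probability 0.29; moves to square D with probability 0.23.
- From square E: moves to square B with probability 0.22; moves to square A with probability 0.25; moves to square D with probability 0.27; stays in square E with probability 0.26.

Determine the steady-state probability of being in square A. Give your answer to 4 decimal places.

0.2372

Let the stationary distribution be π with π = πP and π_1 + π_2 + π_3 + π_4 = 1.
π_1 = 0.24·π_1 + 0.22·π_2 + 0.24·π_3 + 0.25·π_4
π_2 = 0.31·π_1 + 0.27·π_2 + 0.23·π_3 + 0.27·π_4
π_3 = 0.2·π_1 + 0.24·π_2 + 0.29·π_3 + 0.22·π_4
Solving with the normalization constraint gives π = (0.2372, 0.2700, 0.2373, 0.2556).
So the stationary probability of square A is 0.2372.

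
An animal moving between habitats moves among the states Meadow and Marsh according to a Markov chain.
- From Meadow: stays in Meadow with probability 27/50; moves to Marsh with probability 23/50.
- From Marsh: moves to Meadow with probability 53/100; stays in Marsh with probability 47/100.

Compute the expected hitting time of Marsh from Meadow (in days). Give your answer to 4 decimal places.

2.1739

Let t(s) be the expected number of days to first reach Marsh from state s, with t(Marsh) = 0. Conditioning on the first day:
t(Meadow) = 1 + 0.54·t(Meadow)
Solving: t(Meadow) = 2.1739.
Expected days from Meadow to Marsh: 2.1739.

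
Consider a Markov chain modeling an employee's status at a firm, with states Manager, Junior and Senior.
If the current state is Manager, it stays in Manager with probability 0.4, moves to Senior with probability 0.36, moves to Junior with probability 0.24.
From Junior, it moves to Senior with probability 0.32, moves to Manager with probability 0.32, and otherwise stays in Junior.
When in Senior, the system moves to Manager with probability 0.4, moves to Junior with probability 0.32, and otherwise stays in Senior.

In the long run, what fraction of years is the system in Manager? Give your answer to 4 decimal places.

0.3758

Let the stationary distribution be π with π = πP and π_1 + π_2 + π_3 = 1.
π_1 = 0.4·π_1 + 0.32·π_2 + 0.4·π_3
π_2 = 0.24·π_1 + 0.36·π_2 + 0.32·π_3
Solving with the normalization constraint gives π = (0.3758, 0.3020, 0.3221).
So the stationary probability of Manager is 0.3758.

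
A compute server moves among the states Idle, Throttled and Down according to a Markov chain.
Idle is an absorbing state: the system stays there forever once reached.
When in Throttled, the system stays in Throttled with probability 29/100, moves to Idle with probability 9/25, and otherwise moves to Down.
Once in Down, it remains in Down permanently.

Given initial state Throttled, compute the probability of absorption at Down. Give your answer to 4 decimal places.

0.4930

Let h(s) be the probability of absorption at Down starting from transient state s. Then h(Down) = 1 and h(Idle) = 0. By first-step analysis:
h(Throttled) = 0.36·0 + 0.29·h(Throttled) + 0.35·1
Solving: h(Throttled) = 0.4930.
Starting from Throttled, the probability is 0.4930.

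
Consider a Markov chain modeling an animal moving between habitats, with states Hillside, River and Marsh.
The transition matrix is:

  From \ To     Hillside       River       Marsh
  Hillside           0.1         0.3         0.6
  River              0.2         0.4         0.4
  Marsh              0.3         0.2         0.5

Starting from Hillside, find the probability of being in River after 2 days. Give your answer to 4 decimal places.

Sum over the intermediate state after 1 day:
P = P(Hillside→Hillside)·P(Hillside→River) + P(Hillside→River)·P(River→River) + P(Hillside→Marsh)·P(Marsh→River)
  = 0.1×0.3 + 0.3×0.4 + 0.6×0.2
  = 0.0300 + 0.1200 + 0.1200 = 0.2700

0.2700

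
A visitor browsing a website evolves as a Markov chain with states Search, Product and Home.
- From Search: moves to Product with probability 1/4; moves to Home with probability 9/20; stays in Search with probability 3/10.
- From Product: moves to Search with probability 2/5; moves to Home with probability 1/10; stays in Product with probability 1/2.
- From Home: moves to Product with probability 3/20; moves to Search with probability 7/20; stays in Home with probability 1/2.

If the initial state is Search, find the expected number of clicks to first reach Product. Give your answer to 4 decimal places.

4.9351

Let t(s) be the expected number of clicks to first reach Product from state s, with t(Product) = 0. Conditioning on the first click:
t(Search) = 1 + 0.3·t(Search) + 0.45·t(Home)
t(Home) = 1 + 0.35·t(Search) + 0.5·t(Home)
Solving: t(Search) = 4.9351, t(Home) = 5.4545.
Expected clicks from Search to Product: 4.9351.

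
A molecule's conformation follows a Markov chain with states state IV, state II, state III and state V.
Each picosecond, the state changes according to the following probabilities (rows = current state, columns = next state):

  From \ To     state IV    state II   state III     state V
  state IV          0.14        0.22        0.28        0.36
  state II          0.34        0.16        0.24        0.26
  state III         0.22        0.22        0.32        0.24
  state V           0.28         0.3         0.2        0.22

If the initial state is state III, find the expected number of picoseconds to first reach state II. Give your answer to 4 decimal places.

4.1515

Let t(s) be the expected number of picoseconds to first reach state II from state s, with t(state II) = 0. Conditioning on the first picosecond:
t(state IV) = 1 + 0.14·t(state IV) + 0.28·t(state III) + 0.36·t(state V)
t(state III) = 1 + 0.22·t(state IV) + 0.32·t(state III) + 0.24·t(state V)
t(state V) = 1 + 0.28·t(state IV) + 0.2·t(state III) + 0.22·t(state V)
Solving: t(state IV) = 4.1151, t(state III) = 4.1515, t(state V) = 3.8237.
Expected picoseconds from state III to state II: 4.1515.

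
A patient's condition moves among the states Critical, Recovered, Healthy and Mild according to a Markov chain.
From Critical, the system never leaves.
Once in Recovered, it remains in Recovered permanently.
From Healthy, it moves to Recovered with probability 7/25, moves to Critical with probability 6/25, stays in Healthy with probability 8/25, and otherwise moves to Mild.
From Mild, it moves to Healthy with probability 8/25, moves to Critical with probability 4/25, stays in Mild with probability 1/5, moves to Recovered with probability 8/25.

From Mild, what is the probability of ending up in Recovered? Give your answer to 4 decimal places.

Let h(s) be the probability of absorption at Recovered starting from transient state s. Then h(Recovered) = 1 and h(Critical) = 0. By first-step analysis:
h(Healthy) = 0.24·0 + 0.28·1 + 0.32·h(Healthy) + 0.16·h(Mild)
h(Mild) = 0.16·0 + 0.32·1 + 0.32·h(Healthy) + 0.2·h(Mild)
Solving: h(Healthy) = 0.5584, h(Mild) = 0.6234.
Starting from Mild, the probability is 0.6234.

0.6234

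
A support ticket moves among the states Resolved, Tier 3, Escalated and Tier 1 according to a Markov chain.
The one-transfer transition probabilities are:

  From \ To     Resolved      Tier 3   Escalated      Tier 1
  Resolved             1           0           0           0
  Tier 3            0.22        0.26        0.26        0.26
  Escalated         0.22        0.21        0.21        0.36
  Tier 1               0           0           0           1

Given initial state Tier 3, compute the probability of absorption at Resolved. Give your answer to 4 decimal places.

Let h(s) be the probability of absorption at Resolved starting from transient state s. Then h(Resolved) = 1 and h(Tier 1) = 0. By first-step analysis:
h(Tier 3) = 0.22·1 + 0.26·h(Tier 3) + 0.26·h(Escalated) + 0.26·0
h(Escalated) = 0.22·1 + 0.21·h(Tier 3) + 0.21·h(Escalated) + 0.36·0
Solving: h(Tier 3) = 0.4358, h(Escalated) = 0.3943.
Starting from Tier 3, the probability is 0.4358.

0.4358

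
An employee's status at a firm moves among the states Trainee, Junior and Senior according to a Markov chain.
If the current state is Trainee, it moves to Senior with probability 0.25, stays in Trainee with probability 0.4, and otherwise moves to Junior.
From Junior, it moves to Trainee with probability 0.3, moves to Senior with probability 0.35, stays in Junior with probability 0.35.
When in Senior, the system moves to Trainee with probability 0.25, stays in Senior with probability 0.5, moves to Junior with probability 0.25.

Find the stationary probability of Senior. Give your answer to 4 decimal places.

Let the stationary distribution be π with π = πP and π_1 + π_2 + π_3 = 1.
π_1 = 0.4·π_1 + 0.3·π_2 + 0.25·π_3
π_2 = 0.35·π_1 + 0.35·π_2 + 0.25·π_3
Solving with the normalization constraint gives π = (0.3125, 0.3125, 0.3750).
So the stationary probability of Senior is 0.3750.

0.3750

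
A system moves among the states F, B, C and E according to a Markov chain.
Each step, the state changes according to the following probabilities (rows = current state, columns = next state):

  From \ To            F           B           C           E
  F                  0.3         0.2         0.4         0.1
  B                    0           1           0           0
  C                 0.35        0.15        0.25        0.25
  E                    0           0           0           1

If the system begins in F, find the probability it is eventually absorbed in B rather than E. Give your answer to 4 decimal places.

0.5455

Let h(s) be the probability of absorption at B starting from transient state s. Then h(B) = 1 and h(E) = 0. By first-step analysis:
h(F) = 0.3·h(F) + 0.2·1 + 0.4·h(C) + 0.1·0
h(C) = 0.35·h(F) + 0.15·1 + 0.25·h(C) + 0.25·0
Solving: h(F) = 0.5455, h(C) = 0.4545.
Starting from F, the probability is 0.5455.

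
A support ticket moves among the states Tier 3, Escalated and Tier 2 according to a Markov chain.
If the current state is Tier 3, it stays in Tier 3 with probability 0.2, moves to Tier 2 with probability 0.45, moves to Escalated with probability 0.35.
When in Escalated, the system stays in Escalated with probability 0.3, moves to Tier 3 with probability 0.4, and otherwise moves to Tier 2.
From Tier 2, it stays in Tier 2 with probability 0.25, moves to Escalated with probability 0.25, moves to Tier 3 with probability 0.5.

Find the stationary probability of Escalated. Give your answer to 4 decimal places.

Let the stationary distribution be π with π = πP and π_1 + π_2 + π_3 = 1.
π_1 = 0.2·π_1 + 0.4·π_2 + 0.5·π_3
π_2 = 0.35·π_1 + 0.3·π_2 + 0.25·π_3
Solving with the normalization constraint gives π = (0.3614, 0.3012, 0.3373).
So the stationary probability of Escalated is 0.3012.

0.3012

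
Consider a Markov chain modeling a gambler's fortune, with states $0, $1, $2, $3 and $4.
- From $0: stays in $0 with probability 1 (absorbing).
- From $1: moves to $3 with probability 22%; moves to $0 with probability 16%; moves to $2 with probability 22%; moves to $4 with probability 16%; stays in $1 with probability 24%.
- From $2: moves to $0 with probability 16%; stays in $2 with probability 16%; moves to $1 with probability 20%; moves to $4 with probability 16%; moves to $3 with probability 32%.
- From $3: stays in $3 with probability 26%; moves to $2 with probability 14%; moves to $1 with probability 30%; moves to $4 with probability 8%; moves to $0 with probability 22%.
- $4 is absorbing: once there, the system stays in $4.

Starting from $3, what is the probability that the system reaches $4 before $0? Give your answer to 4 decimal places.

0.3712

Let h(s) be the probability of absorption at $4 starting from transient state s. Then h($4) = 1 and h($0) = 0. By first-step analysis:
h($1) = 0.16·0 + 0.24·h($1) + 0.22·h($2) + 0.22·h($3) + 0.16·1
h($2) = 0.16·0 + 0.2·h($1) + 0.16·h($2) + 0.32·h($3) + 0.16·1
h($3) = 0.22·0 + 0.3·h($1) + 0.14·h($2) + 0.26·h($3) + 0.08·1
Solving: h($1) = 0.4447, h($2) = 0.4378, h($3) = 0.3712.
Starting from $3, the probability is 0.3712.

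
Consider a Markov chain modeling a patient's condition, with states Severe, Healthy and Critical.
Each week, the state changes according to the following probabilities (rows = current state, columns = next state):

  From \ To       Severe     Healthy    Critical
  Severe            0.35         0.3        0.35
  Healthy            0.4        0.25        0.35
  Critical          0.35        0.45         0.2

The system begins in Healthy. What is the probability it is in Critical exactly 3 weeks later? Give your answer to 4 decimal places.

Propagate the distribution vector 3 weeks from Healthy.
After 0 weeks: (0.0000, 1.0000, 0.0000)
After 1 week: (0.4000, 0.2500, 0.3500)
After 2 weeks: (0.3625, 0.3400, 0.2975)
After 3 weeks: (0.3670, 0.3276, 0.3054)
P(in Critical after 3 weeks) = 0.3054

0.3054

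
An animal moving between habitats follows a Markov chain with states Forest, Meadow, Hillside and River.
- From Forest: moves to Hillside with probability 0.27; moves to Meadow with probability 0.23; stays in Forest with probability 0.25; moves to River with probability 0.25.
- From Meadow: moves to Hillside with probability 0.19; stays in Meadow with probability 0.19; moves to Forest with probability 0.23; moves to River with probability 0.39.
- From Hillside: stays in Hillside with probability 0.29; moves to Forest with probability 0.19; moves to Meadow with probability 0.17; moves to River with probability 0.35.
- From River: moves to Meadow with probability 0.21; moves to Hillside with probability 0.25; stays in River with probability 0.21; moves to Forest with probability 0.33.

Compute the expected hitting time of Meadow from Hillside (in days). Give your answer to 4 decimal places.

5.0994

Let t(s) be the expected number of days to first reach Meadow from state s, with t(Meadow) = 0. Conditioning on the first day:
t(Forest) = 1 + 0.25·t(Forest) + 0.27·t(Hillside) + 0.25·t(River)
t(Hillside) = 1 + 0.19·t(Forest) + 0.29·t(Hillside) + 0.35·t(River)
t(River) = 1 + 0.33·t(Forest) + 0.25·t(Hillside) + 0.21·t(River)
Solving: t(Forest) = 4.7969, t(Hillside) = 5.0994, t(River) = 4.8833.
Expected days from Hillside to Meadow: 5.0994.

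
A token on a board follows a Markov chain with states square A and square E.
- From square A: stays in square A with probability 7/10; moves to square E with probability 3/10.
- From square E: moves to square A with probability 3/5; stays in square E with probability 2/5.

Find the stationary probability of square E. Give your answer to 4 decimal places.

Let the stationary distribution be π with π = πP and π_1 + π_2 = 1.
π_1 = 0.7·π_1 + 0.6·π_2
Solving with the normalization constraint gives π = (0.6667, 0.3333).
So the stationary probability of square E is 0.3333.

0.3333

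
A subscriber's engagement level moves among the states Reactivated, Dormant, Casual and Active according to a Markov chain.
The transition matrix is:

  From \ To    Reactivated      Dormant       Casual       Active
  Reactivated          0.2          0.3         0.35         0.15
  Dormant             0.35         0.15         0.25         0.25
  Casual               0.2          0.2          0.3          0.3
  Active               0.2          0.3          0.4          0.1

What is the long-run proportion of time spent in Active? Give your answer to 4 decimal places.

Let the stationary distribution be π with π = πP and π_1 + π_2 + π_3 + π_4 = 1.
π_1 = 0.2·π_1 + 0.35·π_2 + 0.2·π_3 + 0.2·π_4
π_2 = 0.3·π_1 + 0.15·π_2 + 0.2·π_3 + 0.3·π_4
π_3 = 0.35·π_1 + 0.25·π_2 + 0.3·π_3 + 0.4·π_4
Solving with the normalization constraint gives π = (0.2349, 0.2329, 0.3212, 0.2109).
So the stationary probability of Active is 0.2109.

0.2109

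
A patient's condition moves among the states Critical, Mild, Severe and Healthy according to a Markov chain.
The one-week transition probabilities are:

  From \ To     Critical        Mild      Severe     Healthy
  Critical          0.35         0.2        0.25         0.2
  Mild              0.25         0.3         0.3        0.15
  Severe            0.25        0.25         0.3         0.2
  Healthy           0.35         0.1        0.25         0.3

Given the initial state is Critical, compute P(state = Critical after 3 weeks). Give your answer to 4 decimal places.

0.3015

Propagate the distribution vector 3 weeks from Critical.
After 0 weeks: (1.0000, 0.0000, 0.0000, 0.0000)
After 1 week: (0.3500, 0.2000, 0.2500, 0.2000)
After 2 weeks: (0.3050, 0.2125, 0.2725, 0.2100)
After 3 weeks: (0.3015, 0.2139, 0.2743, 0.2104)
P(in Critical after 3 weeks) = 0.3015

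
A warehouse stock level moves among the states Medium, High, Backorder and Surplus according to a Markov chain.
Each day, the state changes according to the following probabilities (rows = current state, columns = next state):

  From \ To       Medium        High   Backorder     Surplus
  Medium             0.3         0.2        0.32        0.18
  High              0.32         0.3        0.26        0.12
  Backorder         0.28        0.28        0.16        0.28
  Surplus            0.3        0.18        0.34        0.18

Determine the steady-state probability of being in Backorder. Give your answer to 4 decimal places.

Let the stationary distribution be π with π = πP and π_1 + π_2 + π_3 + π_4 = 1.
π_1 = 0.3·π_1 + 0.32·π_2 + 0.28·π_3 + 0.3·π_4
π_2 = 0.2·π_1 + 0.3·π_2 + 0.28·π_3 + 0.18·π_4
π_3 = 0.32·π_1 + 0.26·π_2 + 0.16·π_3 + 0.34·π_4
Solving with the normalization constraint gives π = (0.2995, 0.2417, 0.2667, 0.1922).
So the stationary probability of Backorder is 0.2667.

0.2667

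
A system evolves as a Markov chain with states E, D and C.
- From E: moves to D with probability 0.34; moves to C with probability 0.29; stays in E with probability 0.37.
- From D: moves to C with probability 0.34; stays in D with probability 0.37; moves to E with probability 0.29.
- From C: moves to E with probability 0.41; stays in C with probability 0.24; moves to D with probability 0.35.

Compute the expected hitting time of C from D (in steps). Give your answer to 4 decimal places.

3.0841

Let t(s) be the expected number of steps to first reach C from state s, with t(C) = 0. Conditioning on the first step:
t(E) = 1 + 0.37·t(E) + 0.34·t(D)
t(D) = 1 + 0.29·t(E) + 0.37·t(D)
Solving: t(E) = 3.2518, t(D) = 3.0841.
Expected steps from D to C: 3.0841.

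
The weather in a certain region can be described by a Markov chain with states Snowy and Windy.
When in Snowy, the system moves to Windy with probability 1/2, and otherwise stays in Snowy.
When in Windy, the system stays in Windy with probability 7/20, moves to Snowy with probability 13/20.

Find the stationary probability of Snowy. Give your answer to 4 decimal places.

Let the stationary distribution be π with π = πP and π_1 + π_2 = 1.
π_1 = 0.5·π_1 + 0.65·π_2
Solving with the normalization constraint gives π = (0.5652, 0.4348).
So the stationary probability of Snowy is 0.5652.

0.5652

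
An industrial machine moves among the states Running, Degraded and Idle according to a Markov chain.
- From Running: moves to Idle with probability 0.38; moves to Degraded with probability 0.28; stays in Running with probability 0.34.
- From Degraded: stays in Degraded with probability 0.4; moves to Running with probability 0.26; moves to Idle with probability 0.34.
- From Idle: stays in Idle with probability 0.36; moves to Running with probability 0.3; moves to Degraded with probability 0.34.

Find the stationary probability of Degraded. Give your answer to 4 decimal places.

0.3427

Let the stationary distribution be π with π = πP and π_1 + π_2 + π_3 = 1.
π_1 = 0.34·π_1 + 0.26·π_2 + 0.3·π_3
π_2 = 0.28·π_1 + 0.4·π_2 + 0.34·π_3
Solving with the normalization constraint gives π = (0.2982, 0.3427, 0.3591).
So the stationary probability of Degraded is 0.3427.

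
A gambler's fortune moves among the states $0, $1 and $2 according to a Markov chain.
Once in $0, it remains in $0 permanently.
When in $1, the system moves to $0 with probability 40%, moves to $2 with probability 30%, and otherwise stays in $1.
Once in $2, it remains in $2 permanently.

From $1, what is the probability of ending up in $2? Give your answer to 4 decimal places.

Let h(s) be the probability of absorption at $2 starting from transient state s. Then h($2) = 1 and h($0) = 0. By first-step analysis:
h($1) = 0.4·0 + 0.3·h($1) + 0.3·1
Solving: h($1) = 0.4286.
Starting from $1, the probability is 0.4286.

0.4286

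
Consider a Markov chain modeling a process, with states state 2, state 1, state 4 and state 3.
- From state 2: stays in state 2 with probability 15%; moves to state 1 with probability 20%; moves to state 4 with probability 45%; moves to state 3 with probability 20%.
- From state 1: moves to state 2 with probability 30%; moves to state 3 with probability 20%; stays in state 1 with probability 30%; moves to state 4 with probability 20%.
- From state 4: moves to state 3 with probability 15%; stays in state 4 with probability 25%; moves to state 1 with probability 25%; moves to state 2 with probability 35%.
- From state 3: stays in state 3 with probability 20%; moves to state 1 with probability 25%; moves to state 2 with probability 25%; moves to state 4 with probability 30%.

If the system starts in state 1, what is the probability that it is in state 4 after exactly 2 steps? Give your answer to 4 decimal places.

0.3050

Propagate the distribution vector 2 steps from state 1.
After 0 steps: (0.0000, 1.0000, 0.0000, 0.0000)
After 1 step: (0.3000, 0.3000, 0.2000, 0.2000)
After 2 steps: (0.2550, 0.2500, 0.3050, 0.1900)
P(in state 4 after 2 steps) = 0.3050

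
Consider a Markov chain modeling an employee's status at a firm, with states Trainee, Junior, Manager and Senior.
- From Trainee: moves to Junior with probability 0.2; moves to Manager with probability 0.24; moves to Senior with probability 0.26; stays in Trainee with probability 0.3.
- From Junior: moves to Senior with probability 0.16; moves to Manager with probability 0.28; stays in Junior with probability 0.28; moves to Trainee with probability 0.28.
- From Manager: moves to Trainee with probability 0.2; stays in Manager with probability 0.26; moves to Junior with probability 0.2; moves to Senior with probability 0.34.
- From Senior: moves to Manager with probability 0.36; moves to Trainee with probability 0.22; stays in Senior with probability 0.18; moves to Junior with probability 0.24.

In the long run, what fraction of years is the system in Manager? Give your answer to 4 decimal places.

Let the stationary distribution be π with π = πP and π_1 + π_2 + π_3 + π_4 = 1.
π_1 = 0.3·π_1 + 0.28·π_2 + 0.2·π_3 + 0.22·π_4
π_2 = 0.2·π_1 + 0.28·π_2 + 0.2·π_3 + 0.24·π_4
π_3 = 0.24·π_1 + 0.28·π_2 + 0.26·π_3 + 0.36·π_4
Solving with the normalization constraint gives π = (0.2478, 0.2279, 0.2837, 0.2407).
So the stationary probability of Manager is 0.2837.

0.2837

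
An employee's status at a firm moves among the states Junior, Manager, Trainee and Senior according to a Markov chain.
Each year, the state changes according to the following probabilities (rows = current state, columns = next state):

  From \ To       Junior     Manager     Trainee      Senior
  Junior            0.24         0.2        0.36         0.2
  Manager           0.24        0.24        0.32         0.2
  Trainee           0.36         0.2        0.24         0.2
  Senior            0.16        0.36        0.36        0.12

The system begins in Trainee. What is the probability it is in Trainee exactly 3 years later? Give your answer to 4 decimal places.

0.3116

Propagate the distribution vector 3 years from Trainee.
After 0 years: (0.0000, 0.0000, 1.0000, 0.0000)
After 1 year: (0.3600, 0.2000, 0.2400, 0.2000)
After 2 years: (0.2528, 0.2400, 0.3232, 0.1840)
After 3 years: (0.2641, 0.2390, 0.3116, 0.1853)
P(in Trainee after 3 years) = 0.3116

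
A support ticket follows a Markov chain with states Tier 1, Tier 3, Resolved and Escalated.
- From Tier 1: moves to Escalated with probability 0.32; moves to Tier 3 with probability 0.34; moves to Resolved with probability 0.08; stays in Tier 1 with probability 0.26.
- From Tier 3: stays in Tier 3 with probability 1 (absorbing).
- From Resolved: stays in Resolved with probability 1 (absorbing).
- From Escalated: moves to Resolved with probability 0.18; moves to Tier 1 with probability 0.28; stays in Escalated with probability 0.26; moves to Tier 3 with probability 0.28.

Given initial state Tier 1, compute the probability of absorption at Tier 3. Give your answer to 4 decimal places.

0.7450

Let h(s) be the probability of absorption at Tier 3 starting from transient state s. Then h(Tier 3) = 1 and h(Resolved) = 0. By first-step analysis:
h(Tier 1) = 0.26·h(Tier 1) + 0.34·1 + 0.08·0 + 0.32·h(Escalated)
h(Escalated) = 0.28·h(Tier 1) + 0.28·1 + 0.18·0 + 0.26·h(Escalated)
Solving: h(Tier 1) = 0.7450, h(Escalated) = 0.6603.
Starting from Tier 1, the probability is 0.7450.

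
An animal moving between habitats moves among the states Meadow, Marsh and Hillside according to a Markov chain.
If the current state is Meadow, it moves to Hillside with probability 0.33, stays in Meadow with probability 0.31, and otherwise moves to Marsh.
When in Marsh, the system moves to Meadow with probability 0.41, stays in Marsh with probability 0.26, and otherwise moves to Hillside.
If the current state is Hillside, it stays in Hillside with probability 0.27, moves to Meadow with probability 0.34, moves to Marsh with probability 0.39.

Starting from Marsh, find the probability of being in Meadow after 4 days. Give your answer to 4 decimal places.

Propagate the distribution vector 4 days from Marsh.
After 0 days: (0.0000, 1.0000, 0.0000)
After 1 day: (0.4100, 0.2600, 0.3300)
After 2 days: (0.3459, 0.3439, 0.3102)
After 3 days: (0.3537, 0.3349, 0.3114)
After 4 days: (0.3528, 0.3359, 0.3113)
P(in Meadow after 4 days) = 0.3528

0.3528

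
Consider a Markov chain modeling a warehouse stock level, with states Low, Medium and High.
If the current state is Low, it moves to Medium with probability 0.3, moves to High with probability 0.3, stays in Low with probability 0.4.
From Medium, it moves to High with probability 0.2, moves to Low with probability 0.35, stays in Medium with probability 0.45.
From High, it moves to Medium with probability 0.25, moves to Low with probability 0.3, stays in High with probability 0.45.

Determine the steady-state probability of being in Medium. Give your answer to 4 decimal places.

0.3345

Let the stationary distribution be π with π = πP and π_1 + π_2 + π_3 = 1.
π_1 = 0.4·π_1 + 0.35·π_2 + 0.3·π_3
π_2 = 0.3·π_1 + 0.45·π_2 + 0.25·π_3
Solving with the normalization constraint gives π = (0.3519, 0.3345, 0.3136).
So the stationary probability of Medium is 0.3345.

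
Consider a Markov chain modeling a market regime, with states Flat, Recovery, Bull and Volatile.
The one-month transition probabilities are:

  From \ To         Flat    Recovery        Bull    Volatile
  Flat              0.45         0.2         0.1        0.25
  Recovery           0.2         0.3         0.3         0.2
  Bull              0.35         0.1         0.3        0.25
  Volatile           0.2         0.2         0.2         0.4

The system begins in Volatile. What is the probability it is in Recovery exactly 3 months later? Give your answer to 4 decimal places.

0.1980

Propagate the distribution vector 3 months from Volatile.
After 0 months: (0.0000, 0.0000, 0.0000, 1.0000)
After 1 month: (0.2000, 0.2000, 0.2000, 0.4000)
After 2 months: (0.2800, 0.2000, 0.2200, 0.3000)
After 3 months: (0.3030, 0.1980, 0.2140, 0.2850)
P(in Recovery after 3 months) = 0.1980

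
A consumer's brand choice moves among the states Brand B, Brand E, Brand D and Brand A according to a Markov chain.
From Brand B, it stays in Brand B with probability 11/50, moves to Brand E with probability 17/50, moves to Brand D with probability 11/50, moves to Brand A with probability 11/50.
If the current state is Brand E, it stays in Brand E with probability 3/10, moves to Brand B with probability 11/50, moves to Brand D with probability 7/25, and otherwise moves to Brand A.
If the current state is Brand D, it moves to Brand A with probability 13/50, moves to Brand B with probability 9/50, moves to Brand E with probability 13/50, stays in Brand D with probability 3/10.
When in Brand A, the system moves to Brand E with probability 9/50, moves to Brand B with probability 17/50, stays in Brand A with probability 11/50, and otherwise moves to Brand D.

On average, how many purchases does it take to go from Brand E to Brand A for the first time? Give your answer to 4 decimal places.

4.5340

Let t(s) be the expected number of purchases to first reach Brand A from state s, with t(Brand A) = 0. Conditioning on the first purchase:
t(Brand B) = 1 + 0.22·t(Brand B) + 0.34·t(Brand E) + 0.22·t(Brand D)
t(Brand E) = 1 + 0.22·t(Brand B) + 0.3·t(Brand E) + 0.28·t(Brand D)
t(Brand D) = 1 + 0.18·t(Brand B) + 0.26·t(Brand E) + 0.3·t(Brand D)
Solving: t(Brand B) = 4.4598, t(Brand E) = 4.5340, t(Brand D) = 4.2594.
Expected purchases from Brand E to Brand A: 4.5340.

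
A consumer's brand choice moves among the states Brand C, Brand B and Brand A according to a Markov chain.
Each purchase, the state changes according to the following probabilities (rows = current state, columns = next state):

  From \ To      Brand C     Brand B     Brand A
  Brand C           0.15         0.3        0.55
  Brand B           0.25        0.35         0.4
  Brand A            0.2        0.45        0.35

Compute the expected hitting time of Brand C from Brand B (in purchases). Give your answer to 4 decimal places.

Let t(s) be the expected number of purchases to first reach Brand C from state s, with t(Brand C) = 0. Conditioning on the first purchase:
t(Brand B) = 1 + 0.35·t(Brand B) + 0.4·t(Brand A)
t(Brand A) = 1 + 0.45·t(Brand B) + 0.35·t(Brand A)
Solving: t(Brand B) = 4.3299, t(Brand A) = 4.5361.
Expected purchases from Brand B to Brand C: 4.3299.

4.3299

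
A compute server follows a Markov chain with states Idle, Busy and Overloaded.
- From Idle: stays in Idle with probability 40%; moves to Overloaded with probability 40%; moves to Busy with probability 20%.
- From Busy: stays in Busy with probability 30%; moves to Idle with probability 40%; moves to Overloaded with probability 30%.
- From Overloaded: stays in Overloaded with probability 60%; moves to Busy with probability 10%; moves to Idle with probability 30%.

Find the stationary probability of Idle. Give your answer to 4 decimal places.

0.3521

Let the stationary distribution be π with π = πP and π_1 + π_2 + π_3 = 1.
π_1 = 0.4·π_1 + 0.4·π_2 + 0.3·π_3
π_2 = 0.2·π_1 + 0.3·π_2 + 0.1·π_3
Solving with the normalization constraint gives π = (0.3521, 0.1690, 0.4789).
So the stationary probability of Idle is 0.3521.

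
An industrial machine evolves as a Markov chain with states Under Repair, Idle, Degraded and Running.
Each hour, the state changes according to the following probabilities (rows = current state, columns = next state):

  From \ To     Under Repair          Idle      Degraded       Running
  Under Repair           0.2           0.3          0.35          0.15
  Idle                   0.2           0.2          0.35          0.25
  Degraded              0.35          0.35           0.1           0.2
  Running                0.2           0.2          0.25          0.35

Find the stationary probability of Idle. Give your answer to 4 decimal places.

0.2631

Let the stationary distribution be π with π = πP and π_1 + π_2 + π_3 + π_4 = 1.
π_1 = 0.2·π_1 + 0.2·π_2 + 0.35·π_3 + 0.2·π_4
π_2 = 0.3·π_1 + 0.2·π_2 + 0.35·π_3 + 0.2·π_4
π_3 = 0.35·π_1 + 0.35·π_2 + 0.1·π_3 + 0.25·π_4
Solving with the normalization constraint gives π = (0.2392, 0.2631, 0.2611, 0.2367).
So the stationary probability of Idle is 0.2631.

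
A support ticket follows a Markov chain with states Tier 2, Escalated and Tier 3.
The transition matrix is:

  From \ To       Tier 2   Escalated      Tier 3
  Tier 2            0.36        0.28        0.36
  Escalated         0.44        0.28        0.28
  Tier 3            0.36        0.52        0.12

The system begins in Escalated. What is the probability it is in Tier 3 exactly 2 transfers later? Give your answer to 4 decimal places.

0.2704

Sum over the intermediate state after 1 transfer:
P = P(Escalated→Tier 2)·P(Tier 2→Tier 3) + P(Escalated→Escalated)·P(Escalated→Tier 3) + P(Escalated→Tier 3)·P(Tier 3→Tier 3)
  = 0.44×0.36 + 0.28×0.28 + 0.28×0.12
  = 0.1584 + 0.0784 + 0.0336 = 0.2704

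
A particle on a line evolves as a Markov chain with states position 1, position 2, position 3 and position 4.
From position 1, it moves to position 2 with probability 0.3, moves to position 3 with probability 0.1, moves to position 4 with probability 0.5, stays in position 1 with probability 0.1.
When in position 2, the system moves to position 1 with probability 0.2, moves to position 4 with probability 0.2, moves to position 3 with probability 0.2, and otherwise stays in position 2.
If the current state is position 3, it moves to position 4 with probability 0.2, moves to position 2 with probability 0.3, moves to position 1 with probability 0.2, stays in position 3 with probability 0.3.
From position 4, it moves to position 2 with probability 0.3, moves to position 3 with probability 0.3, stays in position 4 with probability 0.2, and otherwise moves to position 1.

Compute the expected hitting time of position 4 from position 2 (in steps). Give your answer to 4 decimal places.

Let t(s) be the expected number of steps to first reach position 4 from state s, with t(position 4) = 0. Conditioning on the first step:
t(position 1) = 1 + 0.1·t(position 1) + 0.3·t(position 2) + 0.1·t(position 3)
t(position 2) = 1 + 0.2·t(position 1) + 0.4·t(position 2) + 0.2·t(position 3)
t(position 3) = 1 + 0.2·t(position 1) + 0.3·t(position 2) + 0.3·t(position 3)
Solving: t(position 1) = 2.8571, t(position 2) = 3.9286, t(position 3) = 3.9286.
Expected steps from position 2 to position 4: 3.9286.

3.9286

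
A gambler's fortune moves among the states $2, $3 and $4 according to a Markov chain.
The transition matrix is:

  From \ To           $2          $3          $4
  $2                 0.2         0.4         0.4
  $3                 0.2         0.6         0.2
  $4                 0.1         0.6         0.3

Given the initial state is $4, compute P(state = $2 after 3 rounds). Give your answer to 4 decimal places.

0.1750

Propagate the distribution vector 3 rounds from $4.
After 0 rounds: (0.0000, 0.0000, 1.0000)
After 1 round: (0.1000, 0.6000, 0.3000)
After 2 rounds: (0.1700, 0.5800, 0.2500)
After 3 rounds: (0.1750, 0.5660, 0.2590)
P(in $2 after 3 rounds) = 0.1750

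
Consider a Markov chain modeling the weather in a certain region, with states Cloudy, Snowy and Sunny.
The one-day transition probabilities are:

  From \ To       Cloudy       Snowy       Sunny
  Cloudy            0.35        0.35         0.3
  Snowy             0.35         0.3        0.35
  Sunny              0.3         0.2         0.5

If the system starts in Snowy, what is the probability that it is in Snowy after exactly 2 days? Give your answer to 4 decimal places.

0.2825

Sum over the intermediate state after 1 day:
P = P(Snowy→Cloudy)·P(Cloudy→Snowy) + P(Snowy→Snowy)·P(Snowy→Snowy) + P(Snowy→Sunny)·P(Sunny→Snowy)
  = 0.35×0.35 + 0.3×0.3 + 0.35×0.2
  = 0.1225 + 0.0900 + 0.0700 = 0.2825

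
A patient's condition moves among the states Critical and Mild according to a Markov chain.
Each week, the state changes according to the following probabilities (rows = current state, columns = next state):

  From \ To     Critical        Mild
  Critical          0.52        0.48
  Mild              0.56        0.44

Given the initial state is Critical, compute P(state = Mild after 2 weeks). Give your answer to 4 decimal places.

0.4608

Sum over the intermediate state after 1 week:
P = P(Critical→Critical)·P(Critical→Mild) + P(Critical→Mild)·P(Mild→Mild)
  = 0.52×0.48 + 0.48×0.44
  = 0.2496 + 0.2112 = 0.4608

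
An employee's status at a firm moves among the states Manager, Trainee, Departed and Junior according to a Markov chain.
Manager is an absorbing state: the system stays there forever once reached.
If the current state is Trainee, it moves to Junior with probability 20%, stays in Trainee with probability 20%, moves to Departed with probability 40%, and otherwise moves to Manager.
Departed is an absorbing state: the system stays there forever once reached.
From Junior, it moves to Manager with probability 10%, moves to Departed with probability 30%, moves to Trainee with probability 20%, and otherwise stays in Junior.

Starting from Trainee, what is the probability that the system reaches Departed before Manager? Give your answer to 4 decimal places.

0.6818

Let h(s) be the probability of absorption at Departed starting from transient state s. Then h(Departed) = 1 and h(Manager) = 0. By first-step analysis:
h(Trainee) = 0.2·0 + 0.2·h(Trainee) + 0.4·1 + 0.2·h(Junior)
h(Junior) = 0.1·0 + 0.2·h(Trainee) + 0.3·1 + 0.4·h(Junior)
Solving: h(Trainee) = 0.6818, h(Junior) = 0.7273.
Starting from Trainee, the probability is 0.6818.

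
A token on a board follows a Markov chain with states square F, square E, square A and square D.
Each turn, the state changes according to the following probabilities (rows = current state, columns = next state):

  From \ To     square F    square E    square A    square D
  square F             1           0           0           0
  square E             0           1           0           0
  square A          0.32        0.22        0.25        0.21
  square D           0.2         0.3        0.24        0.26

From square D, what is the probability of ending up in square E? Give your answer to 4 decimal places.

0.5505

Let h(s) be the probability of absorption at square E starting from transient state s. Then h(square E) = 1 and h(square F) = 0. By first-step analysis:
h(square A) = 0.32·0 + 0.22·1 + 0.25·h(square A) + 0.21·h(square D)
h(square D) = 0.2·0 + 0.3·1 + 0.24·h(square A) + 0.26·h(square D)
Solving: h(square A) = 0.4475, h(square D) = 0.5505.
Starting from square D, the probability is 0.5505.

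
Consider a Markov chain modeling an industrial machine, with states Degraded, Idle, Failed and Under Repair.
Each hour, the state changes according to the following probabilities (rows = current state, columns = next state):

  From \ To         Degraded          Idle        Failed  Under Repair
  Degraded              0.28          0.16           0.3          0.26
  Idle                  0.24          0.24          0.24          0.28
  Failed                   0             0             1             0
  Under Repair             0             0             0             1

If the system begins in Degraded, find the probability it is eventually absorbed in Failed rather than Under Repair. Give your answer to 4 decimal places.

Let h(s) be the probability of absorption at Failed starting from transient state s. Then h(Failed) = 1 and h(Under Repair) = 0. By first-step analysis:
h(Degraded) = 0.28·h(Degraded) + 0.16·h(Idle) + 0.3·1 + 0.26·0
h(Idle) = 0.24·h(Degraded) + 0.24·h(Idle) + 0.24·1 + 0.28·0
Solving: h(Degraded) = 0.5236, h(Idle) = 0.4811.
Starting from Degraded, the probability is 0.5236.

0.5236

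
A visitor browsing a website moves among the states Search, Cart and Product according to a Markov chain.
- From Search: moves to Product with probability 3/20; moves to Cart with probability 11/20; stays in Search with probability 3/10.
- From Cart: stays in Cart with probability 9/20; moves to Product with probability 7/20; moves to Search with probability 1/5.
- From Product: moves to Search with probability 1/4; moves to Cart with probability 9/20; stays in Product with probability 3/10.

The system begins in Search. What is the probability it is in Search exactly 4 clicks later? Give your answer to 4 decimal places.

0.2382

Propagate the distribution vector 4 clicks from Search.
After 0 clicks: (1.0000, 0.0000, 0.0000)
After 1 click: (0.3000, 0.5500, 0.1500)
After 2 clicks: (0.2375, 0.4800, 0.2825)
After 3 clicks: (0.2379, 0.4738, 0.2884)
After 4 clicks: (0.2382, 0.4738, 0.2880)
P(in Search after 4 clicks) = 0.2382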